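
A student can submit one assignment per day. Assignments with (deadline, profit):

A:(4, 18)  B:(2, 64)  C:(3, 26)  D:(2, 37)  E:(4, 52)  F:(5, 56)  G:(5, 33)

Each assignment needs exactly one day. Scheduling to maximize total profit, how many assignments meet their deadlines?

By profit: B(d2,64), F(d5,56), E(d4,52), D(d2,37), G(d5,33), C(d3,26), A(d4,18)
B→slot 2; F→slot 5; E→slot 4; D→slot 1; G→slot 3; C skipped; A skipped.
5 of 7 scheduled.

5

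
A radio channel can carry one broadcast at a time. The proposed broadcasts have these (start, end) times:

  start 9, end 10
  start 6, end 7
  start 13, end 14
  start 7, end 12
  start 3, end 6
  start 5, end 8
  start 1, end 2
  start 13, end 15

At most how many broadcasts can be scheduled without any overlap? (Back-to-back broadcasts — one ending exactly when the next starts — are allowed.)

Greedy by earliest finish: after sorting by end time, pick each interval compatible with the last pick.
Sorted by end: (1,2)  (3,6)  (6,7)  (5,8)  (9,10)  (7,12)  (13,14)  (13,15)
take (1,2); take (3,6); take (6,7); take (9,10); take (13,14); skip (13,15).
Selected 5 broadcasts.

5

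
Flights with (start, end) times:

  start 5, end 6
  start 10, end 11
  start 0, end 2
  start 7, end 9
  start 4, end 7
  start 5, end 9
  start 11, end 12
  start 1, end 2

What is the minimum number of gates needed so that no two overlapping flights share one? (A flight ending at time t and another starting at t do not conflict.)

3

starts: [0, 1, 4, 5, 5, 7, 10, 11]
ends:   [2, 2, 6, 7, 9, 9, 11, 12]
s0→1 s1→2 e2→1 e2→0 s4→1 s5→2 s5→3  — peak 3.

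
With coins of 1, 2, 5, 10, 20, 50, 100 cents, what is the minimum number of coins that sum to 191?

Greedy: take as many of the largest coin as possible, then repeat with the remainder.
191 = 1×100 + 1×50 + 2×20 + 1×1
Total coins = 1 + 1 + 2 + 1 = 5

5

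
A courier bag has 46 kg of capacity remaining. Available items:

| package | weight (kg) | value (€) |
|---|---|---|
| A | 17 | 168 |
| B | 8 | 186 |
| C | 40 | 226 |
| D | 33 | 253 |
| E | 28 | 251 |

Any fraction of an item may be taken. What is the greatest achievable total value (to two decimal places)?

Greedy by value/weight ratio, highest first.
Ratios (sorted): B 23.25, A 9.88, E 8.96, D 7.67, C 5.65
take B (8 @ 186); take A (17 @ 168); take 21/28 of E → 188.25. Capacity used 46/46.
Total value = 542.25

542.25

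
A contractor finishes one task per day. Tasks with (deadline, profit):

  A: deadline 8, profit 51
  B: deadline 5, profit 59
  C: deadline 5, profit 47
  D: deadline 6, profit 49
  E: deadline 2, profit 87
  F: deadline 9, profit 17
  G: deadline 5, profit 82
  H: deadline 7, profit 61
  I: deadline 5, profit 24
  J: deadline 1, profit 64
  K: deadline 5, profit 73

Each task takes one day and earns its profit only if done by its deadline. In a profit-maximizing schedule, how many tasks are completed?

Take jobs in profit order; each goes to the latest open slot no later than its deadline.
Profit order: E=87 G=82 K=73 J=64 H=61 B=59 A=51 D=49 C=47 I=24 F=17
Assign: E→slot 2, G→slot 5, K→slot 4, J→slot 1, H→slot 7, B→slot 3, A→slot 8, D→slot 6, C skipped, I skipped, F→slot 9.
Slots: [1:J] [2:E] [3:B] [4:K] [5:G] [6:D] [7:H] [8:A] [9:F]
9 of 11 scheduled.

9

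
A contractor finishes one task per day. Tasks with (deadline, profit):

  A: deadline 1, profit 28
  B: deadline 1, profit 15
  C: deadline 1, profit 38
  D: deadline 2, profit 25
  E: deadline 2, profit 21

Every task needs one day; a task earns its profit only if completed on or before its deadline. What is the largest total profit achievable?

Sort by profit descending; place each in the latest free slot ≤ its deadline.
By profit: C(d1,38), A(d1,28), D(d2,25), E(d2,21), B(d1,15)
C→slot 1; A skipped; D→slot 2; E skipped; B skipped.
Profit = 38 + 25 = 63

63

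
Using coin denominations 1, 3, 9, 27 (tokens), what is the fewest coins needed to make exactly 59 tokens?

59 = 2×27 + 1×3 + 2×1
Total coins = 2 + 1 + 2 = 5

5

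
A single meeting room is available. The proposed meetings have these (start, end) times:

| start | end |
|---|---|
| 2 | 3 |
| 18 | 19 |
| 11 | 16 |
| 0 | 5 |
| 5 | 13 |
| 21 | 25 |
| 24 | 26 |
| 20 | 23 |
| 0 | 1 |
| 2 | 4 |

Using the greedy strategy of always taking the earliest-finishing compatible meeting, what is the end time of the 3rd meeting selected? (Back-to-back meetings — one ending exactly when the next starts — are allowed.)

By end time: (0,1), (2,3), (2,4), (0,5), (5,13), (11,16), (18,19), (20,23), (21,25), (24,26).
Pick (0,1); next start ≥ 1 → (2,3); next start ≥ 3 → (5,13); next start ≥ 13 → (18,19); next start ≥ 19 → (20,23); next start ≥ 23 → (24,26).
Selected: (0,1) (2,3) (5,13) (18,19) (20,23) (24,26)

13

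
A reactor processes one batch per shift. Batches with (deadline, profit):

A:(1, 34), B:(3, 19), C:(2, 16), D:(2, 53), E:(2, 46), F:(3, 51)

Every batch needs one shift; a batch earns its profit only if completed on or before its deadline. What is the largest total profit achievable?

150

Sort by profit descending; place each in the latest free slot ≤ its deadline.
By profit: D(d2,53), F(d3,51), E(d2,46), A(d1,34), B(d3,19), C(d2,16)
D→slot 2; F→slot 3; E→slot 1; A skipped; B skipped; C skipped.
Profit = 46 + 53 + 51 = 150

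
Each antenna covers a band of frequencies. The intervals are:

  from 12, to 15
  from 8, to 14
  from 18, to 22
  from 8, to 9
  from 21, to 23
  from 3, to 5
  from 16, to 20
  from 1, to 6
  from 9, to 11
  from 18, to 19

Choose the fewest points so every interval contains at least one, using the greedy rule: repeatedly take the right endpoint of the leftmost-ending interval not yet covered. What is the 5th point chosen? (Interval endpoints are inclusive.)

Sorted: [3,5] [1,6] [8,9] [9,11] [8,14] [12,15] [18,19] [16,20] [18,22] [21,23]
{[3,5],[1,6]} hit by 5; {[8,9],[9,11],[8,14]} hit by 9; {[12,15]} hit by 15; {[18,19],[16,20],[18,22]} hit by 19; {[21,23]} hit by 23.
Points: 5, 9, 15, 19, 23 (5 total).

23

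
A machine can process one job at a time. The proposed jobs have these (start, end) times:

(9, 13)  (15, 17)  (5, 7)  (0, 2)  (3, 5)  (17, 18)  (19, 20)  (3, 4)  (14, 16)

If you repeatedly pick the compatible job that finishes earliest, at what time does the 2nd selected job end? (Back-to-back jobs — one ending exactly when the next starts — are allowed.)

4

Order by finish time; keep every interval that doesn't clash with the previous kept one.
By end time: (0,2), (3,4), (3,5), (5,7), (9,13), (14,16), (15,17), (17,18), (19,20).
Pick (0,2); next start ≥ 2 → (3,4); next start ≥ 4 → (5,7); next start ≥ 7 → (9,13); next start ≥ 13 → (14,16); next start ≥ 16 → (17,18); next start ≥ 18 → (19,20).
Selected: (0,2) (3,4) (5,7) (9,13) (14,16) (17,18) (19,20)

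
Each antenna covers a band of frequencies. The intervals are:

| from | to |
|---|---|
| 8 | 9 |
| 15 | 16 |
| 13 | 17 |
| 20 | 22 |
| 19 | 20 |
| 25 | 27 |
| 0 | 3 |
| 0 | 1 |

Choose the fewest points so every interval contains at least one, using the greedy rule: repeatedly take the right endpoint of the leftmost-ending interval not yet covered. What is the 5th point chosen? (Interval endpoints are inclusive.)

Sort by right endpoint; whenever an interval is uncovered, place a point at its right end.
Sorted: [0,1] [0,3] [8,9] [15,16] [13,17] [19,20] [20,22] [25,27]
{[0,1],[0,3]} hit by 1; {[8,9]} hit by 9; {[15,16],[13,17]} hit by 16; {[19,20],[20,22]} hit by 20; {[25,27]} hit by 27.
Points: 1, 9, 16, 20, 27 (5 total).

27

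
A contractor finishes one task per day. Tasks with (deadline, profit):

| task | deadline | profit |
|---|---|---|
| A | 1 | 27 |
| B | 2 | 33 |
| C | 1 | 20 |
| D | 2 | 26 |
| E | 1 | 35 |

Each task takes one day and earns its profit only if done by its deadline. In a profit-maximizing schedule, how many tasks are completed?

Sort by profit descending; place each in the latest free slot ≤ its deadline.
By profit: E(d1,35), B(d2,33), A(d1,27), D(d2,26), C(d1,20)
E→slot 1; B→slot 2; A skipped; D skipped; C skipped.
2 of 5 scheduled.

2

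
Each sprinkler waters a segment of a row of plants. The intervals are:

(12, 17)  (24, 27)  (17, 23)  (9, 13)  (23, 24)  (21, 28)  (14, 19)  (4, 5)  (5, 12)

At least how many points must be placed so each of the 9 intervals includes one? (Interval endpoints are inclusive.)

Sorted: [4,5] [5,12] [9,13] [12,17] [14,19] [17,23] [23,24] [24,27] [21,28]
{[4,5],[5,12]} hit by 5; {[9,13],[12,17]} hit by 13; {[14,19],[17,23]} hit by 19; {[23,24],[24,27],[21,28]} hit by 24.
Points: 5, 13, 19, 24 (4 total).

4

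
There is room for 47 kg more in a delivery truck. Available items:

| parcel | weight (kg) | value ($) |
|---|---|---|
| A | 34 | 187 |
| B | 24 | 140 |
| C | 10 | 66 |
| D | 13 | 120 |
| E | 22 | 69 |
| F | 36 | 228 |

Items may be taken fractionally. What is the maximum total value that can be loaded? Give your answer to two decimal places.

338.00

Sort by value per unit weight and fill in that order.
Order: D (120/13=9.23) > C (66/10=6.60) > F (228/36=6.33) > B (140/24=5.83) > A (187/34=5.50) > E (69/22=3.14)
Fill: take D (13 @ 120) → take C (10 @ 66) → take 24/36 of F → 152.00; 47/47 used.
Total value = 338.00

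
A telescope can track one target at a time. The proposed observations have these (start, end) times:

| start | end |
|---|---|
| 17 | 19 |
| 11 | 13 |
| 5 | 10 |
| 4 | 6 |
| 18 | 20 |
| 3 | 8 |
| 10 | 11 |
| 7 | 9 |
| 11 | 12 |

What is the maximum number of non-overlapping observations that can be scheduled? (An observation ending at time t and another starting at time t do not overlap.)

5

Sorted by end: (4,6)  (3,8)  (7,9)  (5,10)  (10,11)  (11,12)  (11,13)  (17,19)  (18,20)
take (4,6); take (7,9); take (10,11); take (11,12); take (17,19); skip (18,20).
Selected 5 observations.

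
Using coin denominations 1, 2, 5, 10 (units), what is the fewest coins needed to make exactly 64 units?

8

64 = 6×10 + 2×2
Total coins = 6 + 2 = 8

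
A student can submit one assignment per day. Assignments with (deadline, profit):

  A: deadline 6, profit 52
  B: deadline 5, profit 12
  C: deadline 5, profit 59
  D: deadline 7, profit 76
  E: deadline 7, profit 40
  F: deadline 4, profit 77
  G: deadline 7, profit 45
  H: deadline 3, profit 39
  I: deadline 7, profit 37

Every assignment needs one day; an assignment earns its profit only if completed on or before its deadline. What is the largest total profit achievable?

Profit order: F=77 D=76 C=59 A=52 G=45 E=40 H=39 I=37 B=12
Assign: F→slot 4, D→slot 7, C→slot 5, A→slot 6, G→slot 3, E→slot 2, H→slot 1, I skipped, B skipped.
Slots: [1:H] [2:E] [3:G] [4:F] [5:C] [6:A] [7:D]
Profit = 39 + 40 + 45 + 77 + 59 + 52 + 76 = 388

388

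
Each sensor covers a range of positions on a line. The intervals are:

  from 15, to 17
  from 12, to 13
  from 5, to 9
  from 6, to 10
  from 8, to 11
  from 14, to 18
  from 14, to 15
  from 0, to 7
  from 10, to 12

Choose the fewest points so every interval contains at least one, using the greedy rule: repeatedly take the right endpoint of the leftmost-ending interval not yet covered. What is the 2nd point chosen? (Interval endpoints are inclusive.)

11

Sort by right endpoint; whenever an interval is uncovered, place a point at its right end.
Sorted: [0,7] [5,9] [6,10] [8,11] [10,12] [12,13] [14,15] [15,17] [14,18]
{[0,7],[5,9],[6,10]} hit by 7; {[8,11],[10,12]} hit by 11; {[12,13]} hit by 13; {[14,15],[15,17],[14,18]} hit by 15.
Points: 7, 11, 13, 15 (4 total).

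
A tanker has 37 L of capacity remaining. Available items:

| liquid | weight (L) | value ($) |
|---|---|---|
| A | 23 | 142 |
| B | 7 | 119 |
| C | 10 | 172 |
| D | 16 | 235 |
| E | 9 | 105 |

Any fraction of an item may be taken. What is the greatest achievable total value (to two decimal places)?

Greedy by value/weight ratio, highest first.
Ratios (sorted): C 17.20, B 17.00, D 14.69, E 11.67, A 6.17
take C (10 @ 172); take B (7 @ 119); take D (16 @ 235); take 4/9 of E → 46.67. Capacity used 37/37.
Total value = 572.67

572.67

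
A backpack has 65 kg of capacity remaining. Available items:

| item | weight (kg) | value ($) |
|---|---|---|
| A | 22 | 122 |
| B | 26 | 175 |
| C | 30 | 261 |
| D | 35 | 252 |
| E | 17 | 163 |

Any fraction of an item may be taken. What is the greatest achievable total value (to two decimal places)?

553.60

Greedy by value/weight ratio, highest first.
Ratios (sorted): E 9.59, C 8.70, D 7.20, B 6.73, A 5.55
take E (17 @ 163); take C (30 @ 261); take 18/35 of D → 129.60. Capacity used 65/65.
Total value = 553.60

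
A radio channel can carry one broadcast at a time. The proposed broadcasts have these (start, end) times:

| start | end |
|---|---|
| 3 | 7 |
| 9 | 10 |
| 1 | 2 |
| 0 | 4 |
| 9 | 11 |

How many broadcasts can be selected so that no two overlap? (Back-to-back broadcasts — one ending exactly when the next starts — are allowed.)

3

Order by finish time; keep every interval that doesn't clash with the previous kept one.
Sorted by end: (1,2)  (0,4)  (3,7)  (9,10)  (9,11)
take (1,2); take (3,7); take (9,10).
Selected 3 broadcasts.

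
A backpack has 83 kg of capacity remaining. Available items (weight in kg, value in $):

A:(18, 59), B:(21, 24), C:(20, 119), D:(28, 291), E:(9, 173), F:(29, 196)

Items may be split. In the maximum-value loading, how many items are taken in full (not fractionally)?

3

Sort by value per unit weight and fill in that order.
Ratios (sorted): E 19.22, D 10.39, F 6.76, C 5.95, A 3.28, B 1.14
take E (9 @ 173); take D (28 @ 291); take F (29 @ 196); take 17/20 of C → 101.15. Capacity used 83/83.
3 item(s) taken whole; one partial (take 17/20 of C).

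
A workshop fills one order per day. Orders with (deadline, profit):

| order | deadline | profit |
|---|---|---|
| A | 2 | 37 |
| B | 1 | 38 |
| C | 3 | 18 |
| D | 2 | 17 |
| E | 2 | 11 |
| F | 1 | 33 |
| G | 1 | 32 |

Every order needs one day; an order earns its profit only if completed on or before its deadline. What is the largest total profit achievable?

Sort by profit descending; place each in the latest free slot ≤ its deadline.
By profit: B(d1,38), A(d2,37), F(d1,33), G(d1,32), C(d3,18), D(d2,17), E(d2,11)
B→slot 1; A→slot 2; F skipped; G skipped; C→slot 3; D skipped; E skipped.
Profit = 38 + 37 + 18 = 93

93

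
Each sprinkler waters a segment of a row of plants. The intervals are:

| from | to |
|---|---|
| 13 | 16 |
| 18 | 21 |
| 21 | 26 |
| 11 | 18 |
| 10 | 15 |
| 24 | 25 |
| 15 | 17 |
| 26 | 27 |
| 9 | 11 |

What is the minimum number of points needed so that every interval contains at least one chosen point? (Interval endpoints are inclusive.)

Sorted: [9,11] [10,15] [13,16] [15,17] [11,18] [18,21] [24,25] [21,26] [26,27]
{[9,11],[10,15]} hit by 11; {[13,16],[15,17],[11,18]} hit by 16; {[18,21]} hit by 21; {[24,25],[21,26]} hit by 25; {[26,27]} hit by 27.
Points: 11, 16, 21, 25, 27 (5 total).

5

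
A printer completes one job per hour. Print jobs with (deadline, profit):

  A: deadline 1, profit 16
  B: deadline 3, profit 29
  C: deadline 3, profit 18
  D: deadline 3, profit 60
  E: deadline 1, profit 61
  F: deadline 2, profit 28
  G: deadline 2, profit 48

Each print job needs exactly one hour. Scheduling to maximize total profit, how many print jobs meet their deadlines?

3

Take jobs in profit order; each goes to the latest open slot no later than its deadline.
By profit: E(d1,61), D(d3,60), G(d2,48), B(d3,29), F(d2,28), C(d3,18), A(d1,16)
E→slot 1; D→slot 3; G→slot 2; B skipped; F skipped; C skipped; A skipped.
3 of 7 scheduled.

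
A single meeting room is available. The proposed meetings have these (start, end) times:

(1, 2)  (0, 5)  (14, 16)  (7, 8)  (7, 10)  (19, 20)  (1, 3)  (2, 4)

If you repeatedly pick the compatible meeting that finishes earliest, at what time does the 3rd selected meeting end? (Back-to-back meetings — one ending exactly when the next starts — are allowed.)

8

Sorted by end: (1,2)  (1,3)  (2,4)  (0,5)  (7,8)  (7,10)  (14,16)  (19,20)
take (1,2); skip (1,3); take (2,4); skip (0,5); take (7,8); take (14,16); take (19,20).
Selected: (1,2) (2,4) (7,8) (14,16) (19,20)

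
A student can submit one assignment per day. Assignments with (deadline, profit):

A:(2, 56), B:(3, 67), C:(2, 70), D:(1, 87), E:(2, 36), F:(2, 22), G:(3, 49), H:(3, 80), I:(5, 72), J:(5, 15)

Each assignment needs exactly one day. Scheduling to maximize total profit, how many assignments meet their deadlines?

Take jobs in profit order; each goes to the latest open slot no later than its deadline.
Profit order: D=87 H=80 I=72 C=70 B=67 A=56 G=49 E=36 F=22 J=15
Assign: D→slot 1, H→slot 3, I→slot 5, C→slot 2, B skipped, A skipped, G skipped, E skipped, F skipped, J→slot 4.
Slots: [1:D] [2:C] [3:H] [4:J] [5:I]
5 of 10 scheduled.

5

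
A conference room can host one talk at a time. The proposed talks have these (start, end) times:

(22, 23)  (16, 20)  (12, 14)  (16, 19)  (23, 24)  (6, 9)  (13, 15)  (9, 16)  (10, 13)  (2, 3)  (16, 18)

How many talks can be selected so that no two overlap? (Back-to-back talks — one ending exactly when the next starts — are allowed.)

7

Sort by end time and greedily take each interval whose start is ≥ the last chosen end.
Sorted by end: (2,3)  (6,9)  (10,13)  (12,14)  (13,15)  (9,16)  (16,18)  (16,19)  (16,20)  (22,23)  (23,24)
take (2,3); take (6,9); take (10,13); skip (12,14); take (13,15); skip (9,16); take (16,18); take (22,23); take (23,24).
Selected 7 talks.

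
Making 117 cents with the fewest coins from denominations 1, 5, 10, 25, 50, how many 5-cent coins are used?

Use the largest denomination that fits, subtract, and repeat.
117 = 2×50 + 1×10 + 1×5 + 2×1
Count of 5: 1

1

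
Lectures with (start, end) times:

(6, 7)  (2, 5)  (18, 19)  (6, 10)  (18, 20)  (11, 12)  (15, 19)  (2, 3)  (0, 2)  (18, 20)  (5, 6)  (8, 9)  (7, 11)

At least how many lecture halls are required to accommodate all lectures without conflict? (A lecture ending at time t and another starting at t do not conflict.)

4

Count concurrent intervals with a sweep; the peak is the room count.
Events (time:±→running): 0:+→1 2:-→0 2:+→1 2:+→2 3:-→1 5:-→0 5:+→1 6:-→0 6:+→1 6:+→2 7:-→1 7:+→2 8:+→3 9:-→2 10:-→1 11:-→0 11:+→1 12:-→0 15:+→1 18:+→2 18:+→3 18:+→4 … peak 4.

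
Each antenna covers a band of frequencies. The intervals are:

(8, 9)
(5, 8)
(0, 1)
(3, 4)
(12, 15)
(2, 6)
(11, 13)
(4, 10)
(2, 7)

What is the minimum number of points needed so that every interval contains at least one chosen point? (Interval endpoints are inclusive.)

4

Sort by right endpoint; whenever an interval is uncovered, place a point at its right end.
Sorted: [0,1] [3,4] [2,6] [2,7] [5,8] [8,9] [4,10] [11,13] [12,15]
{[0,1]} hit by 1; {[3,4],[2,6],[2,7]} hit by 4; {[5,8],[8,9],[4,10]} hit by 8; {[11,13],[12,15]} hit by 13.
Points: 1, 4, 8, 13 (4 total).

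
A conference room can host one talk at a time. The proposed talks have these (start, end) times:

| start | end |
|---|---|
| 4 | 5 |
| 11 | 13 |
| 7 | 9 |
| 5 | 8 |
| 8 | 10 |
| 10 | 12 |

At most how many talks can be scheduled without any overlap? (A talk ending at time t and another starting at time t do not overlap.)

Greedy by earliest finish: after sorting by end time, pick each interval compatible with the last pick.
By end time: (4,5), (5,8), (7,9), (8,10), (10,12), (11,13).
Pick (4,5); next start ≥ 5 → (5,8); next start ≥ 8 → (8,10); next start ≥ 10 → (10,12).
Selected 4 talks.

4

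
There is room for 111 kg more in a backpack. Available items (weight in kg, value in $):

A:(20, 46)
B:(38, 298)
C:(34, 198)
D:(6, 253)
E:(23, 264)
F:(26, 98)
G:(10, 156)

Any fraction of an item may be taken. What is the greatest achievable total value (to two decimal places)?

1169.00

Greedy by value/weight ratio, highest first.
Order: D (253/6=42.17) > G (156/10=15.60) > E (264/23=11.48) > B (298/38=7.84) > C (198/34=5.82) > F (98/26=3.77) > A (46/20=2.30)
Fill: take D (6 @ 253) → take G (10 @ 156) → take E (23 @ 264) → take B (38 @ 298) → take C (34 @ 198); 111/111 used.
Total value = 1169.00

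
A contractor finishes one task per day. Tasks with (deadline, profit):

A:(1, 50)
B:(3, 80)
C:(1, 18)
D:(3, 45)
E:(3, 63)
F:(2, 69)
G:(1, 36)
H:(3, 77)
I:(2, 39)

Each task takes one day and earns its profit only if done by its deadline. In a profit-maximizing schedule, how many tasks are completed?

3

Take jobs in profit order; each goes to the latest open slot no later than its deadline.
Profit order: B=80 H=77 F=69 E=63 A=50 D=45 I=39 G=36 C=18
Assign: B→slot 3, H→slot 2, F→slot 1, E skipped, A skipped, D skipped, I skipped, G skipped, C skipped.
Slots: [1:F] [2:H] [3:B]
3 of 9 scheduled.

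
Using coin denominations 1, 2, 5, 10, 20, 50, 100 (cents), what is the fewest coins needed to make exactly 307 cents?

5

307 − 3×100→7 − 1×5→2 − 1×2→0
Total coins = 3 + 1 + 1 = 5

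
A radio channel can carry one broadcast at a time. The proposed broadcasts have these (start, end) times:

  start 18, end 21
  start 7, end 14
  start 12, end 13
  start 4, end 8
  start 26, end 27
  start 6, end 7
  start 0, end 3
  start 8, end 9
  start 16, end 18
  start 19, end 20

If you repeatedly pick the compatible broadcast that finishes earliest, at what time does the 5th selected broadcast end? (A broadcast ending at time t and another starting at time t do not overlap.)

Order by finish time; keep every interval that doesn't clash with the previous kept one.
Sorted by end: (0,3)  (6,7)  (4,8)  (8,9)  (12,13)  (7,14)  (16,18)  (19,20)  (18,21)  (26,27)
take (0,3); take (6,7); take (8,9); take (12,13); take (16,18); take (19,20); skip (18,21); take (26,27).
Selected: (0,3) (6,7) (8,9) (12,13) (16,18) (19,20) (26,27)

18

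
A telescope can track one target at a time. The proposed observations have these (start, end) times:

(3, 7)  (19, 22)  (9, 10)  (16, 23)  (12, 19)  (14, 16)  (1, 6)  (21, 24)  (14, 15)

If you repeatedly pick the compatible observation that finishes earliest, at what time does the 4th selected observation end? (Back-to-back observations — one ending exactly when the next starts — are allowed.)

Sorted by end: (1,6)  (3,7)  (9,10)  (14,15)  (14,16)  (12,19)  (19,22)  (16,23)  (21,24)
take (1,6); take (9,10); take (14,15); take (19,22); skip (16,23); skip (21,24).
Selected: (1,6) (9,10) (14,15) (19,22)

22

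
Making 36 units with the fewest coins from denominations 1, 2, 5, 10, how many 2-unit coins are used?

36 − 3×10→6 − 1×5→1 − 1×1→0
Count of 2: 0

0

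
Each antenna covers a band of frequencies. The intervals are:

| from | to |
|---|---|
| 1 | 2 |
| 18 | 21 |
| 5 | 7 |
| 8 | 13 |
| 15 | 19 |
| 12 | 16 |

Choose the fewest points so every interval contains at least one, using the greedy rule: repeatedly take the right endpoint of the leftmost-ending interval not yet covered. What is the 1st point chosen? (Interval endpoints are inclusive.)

Sort by right endpoint; whenever an interval is uncovered, place a point at its right end.
Sorted: [1,2] [5,7] [8,13] [12,16] [15,19] [18,21]
{[1,2]} hit by 2; {[5,7]} hit by 7; {[8,13],[12,16]} hit by 13; {[15,19],[18,21]} hit by 19.
Points: 2, 7, 13, 19 (4 total).

2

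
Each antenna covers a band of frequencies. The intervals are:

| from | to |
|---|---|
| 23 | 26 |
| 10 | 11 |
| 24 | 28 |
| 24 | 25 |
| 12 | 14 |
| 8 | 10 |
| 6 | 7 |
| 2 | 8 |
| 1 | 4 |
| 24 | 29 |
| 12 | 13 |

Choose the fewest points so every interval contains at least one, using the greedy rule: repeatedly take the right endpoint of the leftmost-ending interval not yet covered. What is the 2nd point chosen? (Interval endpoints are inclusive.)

7

By right end: [1,4]  [6,7]  [2,8]  [8,10]  [10,11]  [12,13]  [12,14]  [24,25]  [23,26]  [24,28]  [24,29]
[1,4] uncovered → point at 4; [6,7] uncovered → point at 7; [8,10] uncovered → point at 10; [12,13] uncovered → point at 13; [24,25] uncovered → point at 25.
Points: 4, 7, 10, 13, 25 (5 total).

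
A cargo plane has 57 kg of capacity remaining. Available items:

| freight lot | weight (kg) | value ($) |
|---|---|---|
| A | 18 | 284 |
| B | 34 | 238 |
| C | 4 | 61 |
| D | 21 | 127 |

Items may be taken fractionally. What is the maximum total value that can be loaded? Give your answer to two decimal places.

Order: A (284/18=15.78) > C (61/4=15.25) > B (238/34=7.00) > D (127/21=6.05)
Fill: take A (18 @ 284) → take C (4 @ 61) → take B (34 @ 238) → take 1/21 of D → 6.05; 57/57 used.
Total value = 589.05

589.05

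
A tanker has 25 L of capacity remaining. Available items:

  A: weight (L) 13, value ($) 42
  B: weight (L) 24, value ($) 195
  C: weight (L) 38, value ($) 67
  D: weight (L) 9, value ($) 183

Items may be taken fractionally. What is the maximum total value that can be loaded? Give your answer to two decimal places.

Greedy by value/weight ratio, highest first.
Order: D (183/9=20.33) > B (195/24=8.12) > A (42/13=3.23) > C (67/38=1.76)
Fill: take D (9 @ 183) → take 16/24 of B → 130.00; 25/25 used.
Total value = 313.00

313.00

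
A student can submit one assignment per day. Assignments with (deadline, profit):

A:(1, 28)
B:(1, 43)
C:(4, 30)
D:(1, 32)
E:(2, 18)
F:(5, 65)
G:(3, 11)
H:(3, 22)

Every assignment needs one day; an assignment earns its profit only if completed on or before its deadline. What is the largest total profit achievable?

Take jobs in profit order; each goes to the latest open slot no later than its deadline.
By profit: F(d5,65), B(d1,43), D(d1,32), C(d4,30), A(d1,28), H(d3,22), E(d2,18), G(d3,11)
F→slot 5; B→slot 1; D skipped; C→slot 4; A skipped; H→slot 3; E→slot 2; G skipped.
Profit = 43 + 18 + 22 + 30 + 65 = 178

178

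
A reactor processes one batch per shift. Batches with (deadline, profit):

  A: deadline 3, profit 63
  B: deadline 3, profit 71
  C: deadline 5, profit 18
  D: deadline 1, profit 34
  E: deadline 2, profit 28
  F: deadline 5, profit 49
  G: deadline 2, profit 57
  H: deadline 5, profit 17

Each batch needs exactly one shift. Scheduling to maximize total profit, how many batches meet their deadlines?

5

Profit order: B=71 A=63 G=57 F=49 D=34 E=28 C=18 H=17
Assign: B→slot 3, A→slot 2, G→slot 1, F→slot 5, D skipped, E skipped, C→slot 4, H skipped.
Slots: [1:G] [2:A] [3:B] [4:C] [5:F]
5 of 8 scheduled.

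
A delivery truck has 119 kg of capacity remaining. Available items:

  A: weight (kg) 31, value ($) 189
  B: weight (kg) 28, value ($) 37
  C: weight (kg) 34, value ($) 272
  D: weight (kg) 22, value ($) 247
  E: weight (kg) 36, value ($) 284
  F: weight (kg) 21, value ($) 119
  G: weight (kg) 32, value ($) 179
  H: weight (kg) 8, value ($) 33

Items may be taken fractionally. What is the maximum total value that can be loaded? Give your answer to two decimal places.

967.61

Order: D (247/22=11.23) > C (272/34=8.00) > E (284/36=7.89) > A (189/31=6.10) > F (119/21=5.67) > G (179/32=5.59) > H (33/8=4.12) > B (37/28=1.32)
Fill: take D (22 @ 247) → take C (34 @ 272) → take E (36 @ 284) → take 27/31 of A → 164.61; 119/119 used.
Total value = 967.61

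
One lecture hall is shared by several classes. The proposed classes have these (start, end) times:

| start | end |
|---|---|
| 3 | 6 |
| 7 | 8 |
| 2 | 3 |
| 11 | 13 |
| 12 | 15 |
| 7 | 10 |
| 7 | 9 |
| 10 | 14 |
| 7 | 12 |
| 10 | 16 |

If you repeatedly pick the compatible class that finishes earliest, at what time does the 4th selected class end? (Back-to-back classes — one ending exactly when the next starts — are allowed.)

13

By end time: (2,3), (3,6), (7,8), (7,9), (7,10), (7,12), (11,13), (10,14), (12,15), (10,16).
Pick (2,3); next start ≥ 3 → (3,6); next start ≥ 6 → (7,8); next start ≥ 8 → (11,13).
Selected: (2,3) (3,6) (7,8) (11,13)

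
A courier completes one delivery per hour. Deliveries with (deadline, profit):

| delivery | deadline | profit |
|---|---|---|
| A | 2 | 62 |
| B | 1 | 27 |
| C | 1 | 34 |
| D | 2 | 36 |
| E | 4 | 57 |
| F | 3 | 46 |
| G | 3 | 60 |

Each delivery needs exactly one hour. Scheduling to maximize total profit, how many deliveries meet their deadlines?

By profit: A(d2,62), G(d3,60), E(d4,57), F(d3,46), D(d2,36), C(d1,34), B(d1,27)
A→slot 2; G→slot 3; E→slot 4; F→slot 1; D skipped; C skipped; B skipped.
4 of 7 scheduled.

4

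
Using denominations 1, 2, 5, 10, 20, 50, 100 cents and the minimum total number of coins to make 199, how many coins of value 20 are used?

2

199 − 1×100→99 − 1×50→49 − 2×20→9 − 1×5→4 − 2×2→0
Count of 20: 2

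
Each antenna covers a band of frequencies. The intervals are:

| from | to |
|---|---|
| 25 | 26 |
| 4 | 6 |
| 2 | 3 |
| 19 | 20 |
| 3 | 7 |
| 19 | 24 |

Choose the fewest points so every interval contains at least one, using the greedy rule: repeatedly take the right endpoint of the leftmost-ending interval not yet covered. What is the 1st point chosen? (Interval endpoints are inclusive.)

3

Sorted: [2,3] [4,6] [3,7] [19,20] [19,24] [25,26]
{[2,3]} hit by 3; {[4,6],[3,7]} hit by 6; {[19,20],[19,24]} hit by 20; {[25,26]} hit by 26.
Points: 3, 6, 20, 26 (4 total).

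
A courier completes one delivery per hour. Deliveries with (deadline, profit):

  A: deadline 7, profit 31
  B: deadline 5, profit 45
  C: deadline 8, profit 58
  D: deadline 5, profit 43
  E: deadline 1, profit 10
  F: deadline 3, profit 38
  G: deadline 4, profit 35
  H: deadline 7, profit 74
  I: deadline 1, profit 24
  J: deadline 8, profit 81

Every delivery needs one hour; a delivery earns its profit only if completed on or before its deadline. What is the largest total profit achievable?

Profit order: J=81 H=74 C=58 B=45 D=43 F=38 G=35 A=31 I=24 E=10
Assign: J→slot 8, H→slot 7, C→slot 6, B→slot 5, D→slot 4, F→slot 3, G→slot 2, A→slot 1, I skipped, E skipped.
Slots: [1:A] [2:G] [3:F] [4:D] [5:B] [6:C] [7:H] [8:J]
Profit = 31 + 35 + 38 + 43 + 45 + 58 + 74 + 81 = 405

405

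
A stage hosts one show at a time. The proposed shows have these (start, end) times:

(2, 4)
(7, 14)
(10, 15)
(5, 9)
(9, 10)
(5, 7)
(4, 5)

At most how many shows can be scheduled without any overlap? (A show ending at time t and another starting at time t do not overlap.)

Greedy by earliest finish: after sorting by end time, pick each interval compatible with the last pick.
By end time: (2,4), (4,5), (5,7), (5,9), (9,10), (7,14), (10,15).
Pick (2,4); next start ≥ 4 → (4,5); next start ≥ 5 → (5,7); next start ≥ 7 → (9,10); next start ≥ 10 → (10,15).
Selected 5 shows.

5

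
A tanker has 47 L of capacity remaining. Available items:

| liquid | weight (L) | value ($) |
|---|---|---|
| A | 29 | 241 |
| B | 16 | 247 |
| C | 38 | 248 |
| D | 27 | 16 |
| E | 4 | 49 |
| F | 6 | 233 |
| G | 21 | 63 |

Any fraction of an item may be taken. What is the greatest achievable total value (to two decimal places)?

Sort by value per unit weight and fill in that order.
Ratios (sorted): F 38.83, B 15.44, E 12.25, A 8.31, C 6.53, G 3.00, D 0.59
take F (6 @ 233); take B (16 @ 247); take E (4 @ 49); take 21/29 of A → 174.52. Capacity used 47/47.
Total value = 703.52

703.52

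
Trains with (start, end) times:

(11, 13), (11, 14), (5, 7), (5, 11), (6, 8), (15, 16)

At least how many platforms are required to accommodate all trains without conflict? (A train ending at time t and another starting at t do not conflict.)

3

starts: [5, 5, 6, 11, 11, 15]
ends:   [7, 8, 11, 13, 14, 16]
s5→1 s5→2 s6→3  — peak 3.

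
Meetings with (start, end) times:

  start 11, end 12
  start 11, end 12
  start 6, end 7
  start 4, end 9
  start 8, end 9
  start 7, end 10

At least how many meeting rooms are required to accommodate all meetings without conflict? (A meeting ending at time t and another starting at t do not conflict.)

3

Count concurrent intervals with a sweep; the peak is the room count.
Events (time:±→running): 4:+→1 6:+→2 7:-→1 7:+→2 8:+→3 … peak 3.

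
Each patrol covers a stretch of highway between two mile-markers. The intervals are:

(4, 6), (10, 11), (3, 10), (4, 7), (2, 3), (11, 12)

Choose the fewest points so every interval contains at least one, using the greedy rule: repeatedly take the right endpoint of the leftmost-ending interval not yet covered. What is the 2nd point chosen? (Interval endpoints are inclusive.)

Sorted: [2,3] [4,6] [4,7] [3,10] [10,11] [11,12]
{[2,3]} hit by 3; {[4,6],[4,7],[3,10]} hit by 6; {[10,11],[11,12]} hit by 11.
Points: 3, 6, 11 (3 total).

6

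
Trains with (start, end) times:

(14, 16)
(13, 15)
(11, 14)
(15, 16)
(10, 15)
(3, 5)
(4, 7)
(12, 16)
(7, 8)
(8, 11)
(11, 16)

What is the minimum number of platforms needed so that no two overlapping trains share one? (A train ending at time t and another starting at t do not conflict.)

The answer is the maximum number of intervals overlapping at any instant.
starts: [3, 4, 7, 8, 10, 11, 11, 12, 13, 14, 15]
ends:   [5, 7, 8, 11, 14, 15, 15, 16, 16, 16, 16]
s3→1 s4→2 e5→1 e7→0 s7→1 e8→0 s8→1 s10→2 e11→1 s11→2 s11→3 s12→4 s13→5  — peak 5.

5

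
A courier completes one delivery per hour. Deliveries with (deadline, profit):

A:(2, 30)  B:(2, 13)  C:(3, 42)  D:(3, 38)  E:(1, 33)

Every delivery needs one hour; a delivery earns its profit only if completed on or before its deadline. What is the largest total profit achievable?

Take jobs in profit order; each goes to the latest open slot no later than its deadline.
Profit order: C=42 D=38 E=33 A=30 B=13
Assign: C→slot 3, D→slot 2, E→slot 1, A skipped, B skipped.
Slots: [1:E] [2:D] [3:C]
Profit = 33 + 38 + 42 = 113

113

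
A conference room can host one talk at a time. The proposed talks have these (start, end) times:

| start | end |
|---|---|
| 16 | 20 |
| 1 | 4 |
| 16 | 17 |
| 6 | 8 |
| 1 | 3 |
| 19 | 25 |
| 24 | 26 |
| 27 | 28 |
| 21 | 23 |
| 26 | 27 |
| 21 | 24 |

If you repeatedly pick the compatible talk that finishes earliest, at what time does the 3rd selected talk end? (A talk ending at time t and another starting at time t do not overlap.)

Sorted by end: (1,3)  (1,4)  (6,8)  (16,17)  (16,20)  (21,23)  (21,24)  (19,25)  (24,26)  (26,27)  (27,28)
take (1,3); take (6,8); take (16,17); take (21,23); skip (19,25); take (24,26); take (26,27); take (27,28).
Selected: (1,3) (6,8) (16,17) (21,23) (24,26) (26,27) (27,28)

17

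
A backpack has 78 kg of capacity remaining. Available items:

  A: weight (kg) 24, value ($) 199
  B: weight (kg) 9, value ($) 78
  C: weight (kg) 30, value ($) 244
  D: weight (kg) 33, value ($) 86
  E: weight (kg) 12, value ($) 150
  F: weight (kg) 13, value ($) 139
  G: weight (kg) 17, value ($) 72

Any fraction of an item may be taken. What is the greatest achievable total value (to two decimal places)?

728.67

Sort by value per unit weight and fill in that order.
Order: E (150/12=12.50) > F (139/13=10.69) > B (78/9=8.67) > A (199/24=8.29) > C (244/30=8.13) > G (72/17=4.24) > D (86/33=2.61)
Fill: take E (12 @ 150) → take F (13 @ 139) → take B (9 @ 78) → take A (24 @ 199) → take 20/30 of C → 162.67; 78/78 used.
Total value = 728.67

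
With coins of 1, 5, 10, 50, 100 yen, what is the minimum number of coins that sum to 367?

8

367 = 3×100 + 1×50 + 1×10 + 1×5 + 2×1
Total coins = 3 + 1 + 1 + 1 + 2 = 8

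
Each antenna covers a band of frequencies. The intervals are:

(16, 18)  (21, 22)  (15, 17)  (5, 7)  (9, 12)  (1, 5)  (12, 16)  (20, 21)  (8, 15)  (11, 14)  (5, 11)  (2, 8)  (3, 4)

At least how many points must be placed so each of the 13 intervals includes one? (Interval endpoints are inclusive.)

5

Sort by right endpoint; whenever an interval is uncovered, place a point at its right end.
By right end: [3,4]  [1,5]  [5,7]  [2,8]  [5,11]  [9,12]  [11,14]  [8,15]  [12,16]  [15,17]  [16,18]  [20,21]  [21,22]
[3,4] uncovered → point at 4; [5,7] uncovered → point at 7; [9,12] uncovered → point at 12; [15,17] uncovered → point at 17; [20,21] uncovered → point at 21.
Points: 4, 7, 12, 17, 21 (5 total).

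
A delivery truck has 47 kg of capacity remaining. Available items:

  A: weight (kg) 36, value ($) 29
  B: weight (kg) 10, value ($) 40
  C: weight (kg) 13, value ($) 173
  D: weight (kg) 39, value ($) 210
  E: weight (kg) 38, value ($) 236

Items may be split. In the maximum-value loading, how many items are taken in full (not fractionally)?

Order: C (173/13=13.31) > E (236/38=6.21) > D (210/39=5.38) > B (40/10=4.00) > A (29/36=0.81)
Fill: take C (13 @ 173) → take 34/38 of E → 211.16; 47/47 used.
1 item(s) taken whole; one partial (take 34/38 of E).

1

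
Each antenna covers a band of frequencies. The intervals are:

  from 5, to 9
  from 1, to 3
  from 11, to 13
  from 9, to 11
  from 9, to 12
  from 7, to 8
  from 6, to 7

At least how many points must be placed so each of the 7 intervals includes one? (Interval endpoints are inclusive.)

3

Process intervals by earliest right end; each time one isn't hit yet, stab at its right endpoint.
Sorted: [1,3] [6,7] [7,8] [5,9] [9,11] [9,12] [11,13]
{[1,3]} hit by 3; {[6,7],[7,8],[5,9]} hit by 7; {[9,11],[9,12],[11,13]} hit by 11.
Points: 3, 7, 11 (3 total).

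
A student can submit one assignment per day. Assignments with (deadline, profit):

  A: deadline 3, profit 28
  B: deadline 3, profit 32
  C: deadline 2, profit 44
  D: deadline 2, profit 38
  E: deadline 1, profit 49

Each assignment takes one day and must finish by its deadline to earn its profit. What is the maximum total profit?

Profit order: E=49 C=44 D=38 B=32 A=28
Assign: E→slot 1, C→slot 2, D skipped, B→slot 3, A skipped.
Slots: [1:E] [2:C] [3:B]
Profit = 49 + 44 + 32 = 125

125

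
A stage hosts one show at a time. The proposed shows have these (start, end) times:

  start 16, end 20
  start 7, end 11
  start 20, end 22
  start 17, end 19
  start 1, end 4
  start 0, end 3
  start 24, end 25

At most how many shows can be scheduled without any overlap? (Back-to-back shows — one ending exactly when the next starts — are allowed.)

By end time: (0,3), (1,4), (7,11), (17,19), (16,20), (20,22), (24,25).
Pick (0,3); next start ≥ 3 → (7,11); next start ≥ 11 → (17,19); next start ≥ 19 → (20,22); next start ≥ 22 → (24,25).
Selected 5 shows.

5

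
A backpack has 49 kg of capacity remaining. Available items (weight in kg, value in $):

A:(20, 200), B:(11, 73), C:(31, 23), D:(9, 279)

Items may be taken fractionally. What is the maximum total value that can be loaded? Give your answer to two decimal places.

558.68

Greedy by value/weight ratio, highest first.
Ratios (sorted): D 31.00, A 10.00, B 6.64, C 0.74
take D (9 @ 279); take A (20 @ 200); take B (11 @ 73); take 9/31 of C → 6.68. Capacity used 49/49.
Total value = 558.68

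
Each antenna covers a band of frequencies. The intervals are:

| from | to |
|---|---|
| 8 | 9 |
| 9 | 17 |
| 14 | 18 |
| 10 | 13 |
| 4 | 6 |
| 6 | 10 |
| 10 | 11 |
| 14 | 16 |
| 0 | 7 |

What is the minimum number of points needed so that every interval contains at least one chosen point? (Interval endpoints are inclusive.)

4

Sorted: [4,6] [0,7] [8,9] [6,10] [10,11] [10,13] [14,16] [9,17] [14,18]
{[4,6],[0,7]} hit by 6; {[8,9],[6,10]} hit by 9; {[10,11],[10,13]} hit by 11; {[14,16],[9,17],[14,18]} hit by 16.
Points: 6, 9, 11, 16 (4 total).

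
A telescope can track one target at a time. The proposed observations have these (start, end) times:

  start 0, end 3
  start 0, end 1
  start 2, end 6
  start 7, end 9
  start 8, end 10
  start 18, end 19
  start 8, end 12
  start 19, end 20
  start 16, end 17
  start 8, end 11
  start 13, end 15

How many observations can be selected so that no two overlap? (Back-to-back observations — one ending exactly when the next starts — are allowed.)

Order by finish time; keep every interval that doesn't clash with the previous kept one.
Sorted by end: (0,1)  (0,3)  (2,6)  (7,9)  (8,10)  (8,11)  (8,12)  (13,15)  (16,17)  (18,19)  (19,20)
take (0,1); take (2,6); take (7,9); take (13,15); take (16,17); take (18,19); take (19,20).
Selected 7 observations.

7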